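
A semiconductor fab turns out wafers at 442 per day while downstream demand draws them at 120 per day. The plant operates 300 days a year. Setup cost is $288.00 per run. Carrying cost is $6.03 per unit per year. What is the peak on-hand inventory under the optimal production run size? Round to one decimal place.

Annual demand D = 120 × 300 = 36,000.
Production build-up factor (1 − d/p) = 1 − 120/442 = 0.7285.
Q* = √(2DS / (H(1 − d/p))) = √(2 × 36,000 × 288 / (6.03 × 0.7285)).
= √(20,736,000 / 4.3929) ≈ 2172.636.
Maximum inventory = Q*(1 − d/p) = 2172.636 × 0.7285 ≈ 1582.780.

I_max ≈ 1,582.8 wafers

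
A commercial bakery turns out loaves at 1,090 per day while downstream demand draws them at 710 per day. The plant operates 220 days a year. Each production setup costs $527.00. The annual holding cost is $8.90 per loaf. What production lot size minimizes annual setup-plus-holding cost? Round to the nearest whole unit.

Annual demand D = 710 × 220 = 156,200.
Production build-up factor (1 − d/p) = 1 − 710/1,090 = 0.3486.
Q* = √(2DS / (H(1 − d/p))) = √(2 × 156,200 × 527 / (8.9 × 0.3486)).
= √(164,634,800 / 3.1028) ≈ 7284.291.

Q* ≈ 7,284 loaves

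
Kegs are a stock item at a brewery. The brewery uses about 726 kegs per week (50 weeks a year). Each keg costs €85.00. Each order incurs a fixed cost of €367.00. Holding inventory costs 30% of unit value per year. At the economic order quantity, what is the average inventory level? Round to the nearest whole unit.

Average inventory ≈ 511 kegs

Annual demand D = 726 × 50 = 36,300.
Holding cost H = 0.30 × €85.00 = €25.5000 per unit per year.
EOQ = √(2DS/H) = √(2 × 36,300 × 367 / 25.5) ≈ 1022.19.
Average inventory = Q*/2 ≈ 1022.19 / 2 = 511.095.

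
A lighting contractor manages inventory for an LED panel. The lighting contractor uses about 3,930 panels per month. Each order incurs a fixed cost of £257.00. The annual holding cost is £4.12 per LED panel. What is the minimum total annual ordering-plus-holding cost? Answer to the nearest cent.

Annual demand D = 3,930 × 12 = 47,160.
EOQ = √(2DS/H) = √(2 × 47,160 × 257 / 4.12) ≈ 2425.60.
At the optimum the two cost components are equal, so total cost = 2·(Q*/2)H = Q*·H.
Minimum total = √(2DSH) = √(2 × 47,160 × 257 × 4.12) ≈ 9993.487.

TC* ≈ £9,993.49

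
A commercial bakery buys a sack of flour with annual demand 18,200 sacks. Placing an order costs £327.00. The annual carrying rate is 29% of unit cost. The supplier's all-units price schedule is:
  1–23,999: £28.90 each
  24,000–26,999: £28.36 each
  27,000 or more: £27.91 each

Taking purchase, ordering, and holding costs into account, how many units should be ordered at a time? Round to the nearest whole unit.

Q* ≈ 1,192 sacks

Holding cost per unit per year at price C is H = 0.29·C.
For each price level, check whether its EOQ is feasible; otherwise the best quantity at that price is the breakpoint.
EOQ at £28.90 = 1191.7 (feasible in tier 1): TC = 18,200×£28.90 + (18,200/1191.7)×327 + (1191.7/2)×0.29×£28.90 = £535,967.86.
EOQ at £28.36 = 1203.0 < 24000, so use break Q=24000: TC = 18,200×£28.36 + (18,200/24000.0)×327 + (24000.0/2)×0.29×£28.36 = £615,092.77.
EOQ at £27.91 = 1212.7 < 27000, so use break Q=27000: TC = 18,200×£27.91 + (18,200/27000.0)×327 + (27000.0/2)×0.29×£27.91 = £617,450.07.
Lowest total cost is £535,967.86 at Q = 1191.7.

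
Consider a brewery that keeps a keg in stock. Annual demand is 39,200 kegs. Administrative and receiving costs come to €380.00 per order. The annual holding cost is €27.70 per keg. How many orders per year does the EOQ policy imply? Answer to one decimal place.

N ≈ 37.8 orders per year

EOQ = √(2DS/H) = √(2 × 39,200 × 380 / 27.7) ≈ 1037.07.
Orders per year = D / Q* = 39,200 / 1037.07 ≈ 37.799.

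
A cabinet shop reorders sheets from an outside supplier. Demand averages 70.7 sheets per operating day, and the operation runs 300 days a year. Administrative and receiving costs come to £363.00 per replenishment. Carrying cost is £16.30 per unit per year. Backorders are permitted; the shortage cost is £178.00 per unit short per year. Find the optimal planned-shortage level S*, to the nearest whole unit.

S* ≈ 85 sheets

Annual demand D = 70.7 × 300 = 21,210.
With planned backorders, Q* = √(2DS/H) · √((H+B)/B).
√(2DS/H) = √(2 × 21,210 × 363 / 16.3) = 971.952.
√((H+B)/B) = √((16.3+178)/178) = 1.0448.
Q* ≈ 1015.480.
S* = Q* · H/(H+B) = 1015.480 × 16.3/194.3 ≈ 85.189.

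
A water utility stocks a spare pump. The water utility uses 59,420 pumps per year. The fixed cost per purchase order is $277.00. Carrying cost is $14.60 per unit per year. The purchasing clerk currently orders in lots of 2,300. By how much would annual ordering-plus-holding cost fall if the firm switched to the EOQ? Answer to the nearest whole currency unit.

Extra cost ≈ $2,023 per year

EOQ = √(2DS/H) = √(2 × 59,420 × 277 / 14.6) ≈ 1501.57.
Cost at Q* = (D/Q*)S + (Q*/2)H = √(2DSH) ≈ $21,922.88.
Cost at Q = 2,300: (59,420/2,300)×277 + (2,300/2)×14.6 = $7,156.23 + $16,790.00 = $23,946.23.
Excess = $23,946.23 − $21,922.88 = $2,023.35.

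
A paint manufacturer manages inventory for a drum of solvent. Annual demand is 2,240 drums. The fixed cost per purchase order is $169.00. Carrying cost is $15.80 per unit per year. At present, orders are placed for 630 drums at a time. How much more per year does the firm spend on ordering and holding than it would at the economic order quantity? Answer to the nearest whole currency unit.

EOQ = √(2DS/H) = √(2 × 2,240 × 169 / 15.8) ≈ 218.90.
Cost at Q* = (D/Q*)S + (Q*/2)H = √(2DSH) ≈ $3,458.68.
Cost at Q = 630: (2,240/630)×169 + (630/2)×15.8 = $600.89 + $4,977.00 = $5,577.89.
Excess = $5,577.89 − $3,458.68 = $2,119.20.

Extra cost ≈ $2,119 per year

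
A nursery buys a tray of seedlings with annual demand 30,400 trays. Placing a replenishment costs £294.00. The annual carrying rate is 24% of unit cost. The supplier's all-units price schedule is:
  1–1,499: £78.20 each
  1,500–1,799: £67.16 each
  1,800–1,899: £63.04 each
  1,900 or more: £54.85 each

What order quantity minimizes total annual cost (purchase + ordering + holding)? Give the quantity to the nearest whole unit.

Holding cost per unit per year at price C is H = 0.24·C.
Evaluate total cost at each tier's feasible EOQ or, if the EOQ is below the tier, at the tier's minimum quantity.
EOQ at £78.20 = 975.9 (feasible in tier 1): TC = 30,400×£78.20 + (30,400/975.9)×294 + (975.9/2)×0.24×£78.20 = £2,395,596.16.
EOQ at £67.16 = 1053.1 < 1500, so use break Q=1500: TC = 30,400×£67.16 + (30,400/1500.0)×294 + (1500.0/2)×0.24×£67.16 = £2,059,711.20.
EOQ at £63.04 = 1087.0 < 1800, so use break Q=1800: TC = 30,400×£63.04 + (30,400/1800.0)×294 + (1800.0/2)×0.24×£63.04 = £1,934,997.97.
EOQ at £54.85 = 1165.3 < 1900, so use break Q=1900: TC = 30,400×£54.85 + (30,400/1900.0)×294 + (1900.0/2)×0.24×£54.85 = £1,684,649.80.
Lowest total cost is £1,684,649.80 at Q = 1900.0.

Q* ≈ 1,900 trays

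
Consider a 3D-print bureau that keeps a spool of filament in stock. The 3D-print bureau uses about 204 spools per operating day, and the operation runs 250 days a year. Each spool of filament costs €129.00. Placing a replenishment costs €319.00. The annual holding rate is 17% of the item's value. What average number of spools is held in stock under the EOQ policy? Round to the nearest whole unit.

Average inventory ≈ 609 spools

Annual demand D = 204 × 250 = 51,000.
Holding cost H = 0.17 × €129.00 = €21.9300 per unit per year.
The optimal lot size = √(2DS/H) = √(2 × 51,000 × 319 / 21.93) ≈ 1218.08.
Average inventory = Q*/2 ≈ 1218.08 / 2 = 609.040.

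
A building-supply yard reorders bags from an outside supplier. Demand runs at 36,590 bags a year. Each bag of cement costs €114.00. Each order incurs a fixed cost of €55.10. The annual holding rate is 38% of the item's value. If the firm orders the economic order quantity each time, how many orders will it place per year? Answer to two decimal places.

Holding cost H = 0.38 × €114.00 = €43.3200 per unit per year.
Q* = √(2DS/H) = √(2 × 36,590 × 55.1 / 43.32) ≈ 305.09.
Orders per year = D / Q* = 36,590 / 305.09 ≈ 119.932.

N ≈ 119.93 orders per year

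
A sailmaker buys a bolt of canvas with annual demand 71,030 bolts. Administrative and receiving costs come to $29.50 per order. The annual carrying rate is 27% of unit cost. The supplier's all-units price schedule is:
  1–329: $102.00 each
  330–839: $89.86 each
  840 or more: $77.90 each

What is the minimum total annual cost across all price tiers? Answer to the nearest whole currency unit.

Holding cost per unit per year at price C is H = 0.27·C.
Evaluate total cost at each tier's feasible EOQ or, if the EOQ is below the tier, at the tier's minimum quantity.
Tier 1 ($102.00): EOQ = 390.1 exceeds tier's upper bound 329, so this tier is dominated.
EOQ at $89.86 = 415.6 (feasible in tier 2): TC = 71,030×$89.86 + (71,030/415.6)×29.5 + (415.6/2)×0.27×$89.86 = $6,392,839.32.
EOQ at $77.90 = 446.4 < 840, so use break Q=840: TC = 71,030×$77.90 + (71,030/840.0)×29.5 + (840.0/2)×0.27×$77.90 = $5,544,565.37.
Lowest total cost among the candidates is at Q = 840.0.

TC* ≈ $5,544,565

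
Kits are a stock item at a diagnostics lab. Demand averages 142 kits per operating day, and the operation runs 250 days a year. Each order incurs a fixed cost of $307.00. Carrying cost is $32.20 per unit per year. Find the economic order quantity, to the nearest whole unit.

Q* ≈ 823 kits

Annual demand D = 142 × 250 = 35,500.
EOQ = √(2DS / H) = √(2 × 35,500 × 307 / 32.2).
= √(21,797,000 / 32.2) = √676,925.4658 ≈ 822.755.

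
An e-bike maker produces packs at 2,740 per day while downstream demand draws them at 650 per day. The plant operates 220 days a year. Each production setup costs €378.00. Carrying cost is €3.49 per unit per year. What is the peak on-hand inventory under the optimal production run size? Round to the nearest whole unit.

I_max ≈ 4,861 packs

Annual demand D = 650 × 220 = 143,000.
Production build-up factor (1 − d/p) = 1 − 650/2,740 = 0.7628.
Q* = √(2DS / (H(1 − d/p))) = √(2 × 143,000 × 378 / (3.49 × 0.7628)).
= √(108,108,000 / 2.6621) ≈ 6372.625.
Maximum inventory = Q*(1 − d/p) = 6372.625 × 0.7628 ≈ 4860.871.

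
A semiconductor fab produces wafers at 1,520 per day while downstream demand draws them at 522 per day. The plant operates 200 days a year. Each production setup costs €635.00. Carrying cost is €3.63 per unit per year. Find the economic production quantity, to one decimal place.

Q* ≈ 7,458.6 wafers

Annual demand D = 522 × 200 = 104,400.
Production build-up factor (1 − d/p) = 1 − 522/1,520 = 0.6566.
Q* = √(2DS / (H(1 − d/p))) = √(2 × 104,400 × 635 / (3.63 × 0.6566)).
= √(132,588,000 / 2.3834) ≈ 7458.566.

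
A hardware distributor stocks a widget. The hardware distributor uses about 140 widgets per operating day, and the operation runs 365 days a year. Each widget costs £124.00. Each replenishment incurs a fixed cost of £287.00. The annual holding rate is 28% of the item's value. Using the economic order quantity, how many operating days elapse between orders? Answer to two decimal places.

Annual demand D = 140 × 365 = 51,100.
Holding cost H = 0.28 × £124.00 = £34.7200 per unit per year.
EOQ = √(2DS/H) = √(2 × 51,100 × 287 / 34.72) ≈ 919.13.
Cycle time = Q*/D × 365 = 919.13 / 51,100 × 365 ≈ 6.565 days.

T ≈ 6.57 days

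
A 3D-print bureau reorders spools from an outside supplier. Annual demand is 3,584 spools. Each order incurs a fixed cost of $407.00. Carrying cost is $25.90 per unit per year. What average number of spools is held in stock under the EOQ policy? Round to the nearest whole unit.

Average inventory ≈ 168 spools

The optimal lot size = √(2DS/H) = √(2 × 3,584 × 407 / 25.9) ≈ 335.62.
Average inventory = Q*/2 ≈ 335.62 / 2 = 167.809.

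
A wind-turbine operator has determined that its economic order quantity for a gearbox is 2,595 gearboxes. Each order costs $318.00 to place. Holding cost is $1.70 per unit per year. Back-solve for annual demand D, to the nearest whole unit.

The basic EOQ model gives Q* = √(2DS/H); rearrange for the unknown.
From Q* = √(2DS/H): D = Q*²H / (2S) = 2,595² × 1.7 / (2 × 318) = 17999.752.

D ≈ 18,000 gearboxes per year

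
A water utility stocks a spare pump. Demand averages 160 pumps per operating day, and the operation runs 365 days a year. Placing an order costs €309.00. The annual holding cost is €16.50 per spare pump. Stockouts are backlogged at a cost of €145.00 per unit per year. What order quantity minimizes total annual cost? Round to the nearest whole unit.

Q* ≈ 1,561 pumps

Annual demand D = 160 × 365 = 58,400.
With planned backorders, Q* = √(2DS/H) · √((H+B)/B).
√(2DS/H) = √(2 × 58,400 × 309 / 16.5) = 1478.968.
√((H+B)/B) = √((16.5+145)/145) = 1.0554.
Q* ≈ 1560.849.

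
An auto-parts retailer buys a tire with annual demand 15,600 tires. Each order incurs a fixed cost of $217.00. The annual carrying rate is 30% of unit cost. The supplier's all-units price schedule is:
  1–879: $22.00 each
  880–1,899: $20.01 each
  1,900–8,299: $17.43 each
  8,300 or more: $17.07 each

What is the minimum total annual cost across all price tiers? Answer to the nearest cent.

TC* ≈ $278,657.23

Holding cost per unit per year at price C is H = 0.30·C.
Candidates are each tier's EOQ (if it falls in that tier) and each price-break quantity.
Tier 1 ($22.00): EOQ = 1012.8 exceeds tier's upper bound 879, so this tier is dominated.
EOQ at $20.01 = 1062.0 (feasible in tier 2): TC = 15,600×$20.01 + (15,600/1062.0)×217 + (1062.0/2)×0.30×$20.01 = $318,531.16.
EOQ at $17.43 = 1137.9 < 1900, so use break Q=1900: TC = 15,600×$17.43 + (15,600/1900.0)×217 + (1900.0/2)×0.30×$17.43 = $278,657.23.
EOQ at $17.07 = 1149.8 < 8300, so use break Q=8300: TC = 15,600×$17.07 + (15,600/8300.0)×217 + (8300.0/2)×0.30×$17.07 = $287,952.01.
Lowest total cost among the candidates is at Q = 1900.0.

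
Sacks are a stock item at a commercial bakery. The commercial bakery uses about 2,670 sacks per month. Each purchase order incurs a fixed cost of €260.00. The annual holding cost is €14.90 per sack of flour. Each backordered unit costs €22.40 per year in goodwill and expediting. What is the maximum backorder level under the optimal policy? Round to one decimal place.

S* ≈ 545.1 sacks

Annual demand D = 2,670 × 12 = 32,040.
With planned backorders, Q* = √(2DS/H) · √((H+B)/B).
√(2DS/H) = √(2 × 32,040 × 260 / 14.9) = 1057.438.
√((H+B)/B) = √((14.9+22.4)/22.4) = 1.2904.
Q* ≈ 1364.537.
S* = Q* · H/(H+B) = 1364.537 × 14.9/37.3 ≈ 545.083.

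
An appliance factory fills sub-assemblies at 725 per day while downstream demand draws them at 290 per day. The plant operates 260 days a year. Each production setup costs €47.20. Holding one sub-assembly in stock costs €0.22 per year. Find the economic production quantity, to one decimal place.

Q* ≈ 7,343.2 sub-assemblies

Annual demand D = 290 × 260 = 75,400.
Production build-up factor (1 − d/p) = 1 − 290/725 = 0.6000.
Q* = √(2DS / (H(1 − d/p))) = √(2 × 75,400 × 47.2 / (0.22 × 0.6000)).
= √(7,117,760 / 0.132) ≈ 7343.189.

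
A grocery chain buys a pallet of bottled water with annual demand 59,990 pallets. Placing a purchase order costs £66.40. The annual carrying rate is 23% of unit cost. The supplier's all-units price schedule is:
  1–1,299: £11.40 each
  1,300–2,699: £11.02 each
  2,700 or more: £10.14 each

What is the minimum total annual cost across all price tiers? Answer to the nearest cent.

TC* ≈ £612,922.38

Holding cost per unit per year at price C is H = 0.23·C.
Evaluate total cost at each tier's feasible EOQ or, if the EOQ is below the tier, at the tier's minimum quantity.
Tier 1 (£11.40): EOQ = 1743.1 exceeds tier's upper bound 1299, so this tier is dominated.
EOQ at £11.02 = 1772.9 (feasible in tier 2): TC = 59,990×£11.02 + (59,990/1772.9)×66.4 + (1772.9/2)×0.23×£11.02 = £665,583.39.
EOQ at £10.14 = 1848.2 < 2700, so use break Q=2700: TC = 59,990×£10.14 + (59,990/2700.0)×66.4 + (2700.0/2)×0.23×£10.14 = £612,922.38.
Lowest total cost among the candidates is at Q = 2700.0.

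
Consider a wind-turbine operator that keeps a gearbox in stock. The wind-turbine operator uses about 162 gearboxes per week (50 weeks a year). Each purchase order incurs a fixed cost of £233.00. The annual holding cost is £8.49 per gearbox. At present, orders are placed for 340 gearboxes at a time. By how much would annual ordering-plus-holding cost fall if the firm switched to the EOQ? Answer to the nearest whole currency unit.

Annual demand D = 162 × 50 = 8,100.
EOQ = √(2DS/H) = √(2 × 8,100 × 233 / 8.49) ≈ 666.78.
Cost at Q* = (D/Q*)S + (Q*/2)H = √(2DSH) ≈ £5,660.95.
Cost at Q = 340: (8,100/340)×233 + (340/2)×8.49 = £5,550.88 + £1,443.30 = £6,994.18.
Excess = £6,994.18 − £5,660.95 = £1,333.23.

Extra cost ≈ £1,333 per year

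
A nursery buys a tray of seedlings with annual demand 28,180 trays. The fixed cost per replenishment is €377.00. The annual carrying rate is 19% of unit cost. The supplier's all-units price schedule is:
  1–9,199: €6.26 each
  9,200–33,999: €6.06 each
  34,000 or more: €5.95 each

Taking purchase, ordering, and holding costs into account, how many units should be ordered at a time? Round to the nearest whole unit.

Holding cost per unit per year at price C is H = 0.19·C.
Evaluate total cost at each tier's feasible EOQ or, if the EOQ is below the tier, at the tier's minimum quantity.
EOQ at €6.26 = 4226.6 (feasible in tier 1): TC = 28,180×€6.26 + (28,180/4226.6)×377 + (4226.6/2)×0.19×€6.26 = €181,433.93.
EOQ at €6.06 = 4295.8 < 9200, so use break Q=9200: TC = 28,180×€6.06 + (28,180/9200.0)×377 + (9200.0/2)×0.19×€6.06 = €177,222.01.
EOQ at €5.95 = 4335.3 < 34000, so use break Q=34000: TC = 28,180×€5.95 + (28,180/34000.0)×377 + (34000.0/2)×0.19×€5.95 = €187,201.97.
Lowest total cost is €177,222.01 at Q = 9200.0.

Q* ≈ 9,200 trays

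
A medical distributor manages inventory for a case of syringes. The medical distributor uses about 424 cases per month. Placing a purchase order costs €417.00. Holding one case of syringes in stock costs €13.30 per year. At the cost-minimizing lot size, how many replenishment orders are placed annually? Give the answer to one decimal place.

Annual demand D = 424 × 12 = 5,088.
The optimal lot size = √(2DS/H) = √(2 × 5,088 × 417 / 13.3) ≈ 564.85.
Orders per year = D / Q* = 5,088 / 564.85 ≈ 9.008.

N ≈ 9.0 orders per year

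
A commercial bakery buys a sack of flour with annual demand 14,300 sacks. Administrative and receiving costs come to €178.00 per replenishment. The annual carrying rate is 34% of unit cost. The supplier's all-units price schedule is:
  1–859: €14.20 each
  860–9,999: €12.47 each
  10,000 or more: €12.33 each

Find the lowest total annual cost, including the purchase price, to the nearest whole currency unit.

TC* ≈ €182,967

Holding cost per unit per year at price C is H = 0.34·C.
For each price level, check whether its EOQ is feasible; otherwise the best quantity at that price is the breakpoint.
Tier 1 (€14.20): EOQ = 1026.9 exceeds tier's upper bound 859, so this tier is dominated.
EOQ at €12.47 = 1095.8 (feasible in tier 2): TC = 14,300×€12.47 + (14,300/1095.8)×178 + (1095.8/2)×0.34×€12.47 = €182,966.86.
EOQ at €12.33 = 1102.0 < 10000, so use break Q=10000: TC = 14,300×€12.33 + (14,300/10000.0)×178 + (10000.0/2)×0.34×€12.33 = €197,534.54.
Lowest total cost among the candidates is at Q = 1095.8.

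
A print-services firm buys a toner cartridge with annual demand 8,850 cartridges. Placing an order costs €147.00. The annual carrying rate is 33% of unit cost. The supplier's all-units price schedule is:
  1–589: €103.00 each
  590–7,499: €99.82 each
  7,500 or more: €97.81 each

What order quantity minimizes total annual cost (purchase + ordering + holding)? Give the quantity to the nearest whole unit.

Q* ≈ 590 cartridges

Holding cost per unit per year at price C is H = 0.33·C.
Evaluate total cost at each tier's feasible EOQ or, if the EOQ is below the tier, at the tier's minimum quantity.
EOQ at €103.00 = 276.7 (feasible in tier 1): TC = 8,850×€103.00 + (8,850/276.7)×147 + (276.7/2)×0.33×€103.00 = €920,954.18.
EOQ at €99.82 = 281.0 < 590, so use break Q=590: TC = 8,850×€99.82 + (8,850/590.0)×147 + (590.0/2)×0.33×€99.82 = €895,329.48.
EOQ at €97.81 = 283.9 < 7500, so use break Q=7500: TC = 8,850×€97.81 + (8,850/7500.0)×147 + (7500.0/2)×0.33×€97.81 = €986,831.83.
Lowest total cost is €895,329.48 at Q = 590.0.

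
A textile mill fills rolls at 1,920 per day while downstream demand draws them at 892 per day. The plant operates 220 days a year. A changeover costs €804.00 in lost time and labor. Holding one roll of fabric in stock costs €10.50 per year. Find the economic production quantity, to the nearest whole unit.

Annual demand D = 892 × 220 = 196,240.
Production build-up factor (1 − d/p) = 1 − 892/1,920 = 0.5354.
Q* = √(2DS / (H(1 − d/p))) = √(2 × 196,240 × 804 / (10.5 × 0.5354)).
= √(315,553,920 / 5.6219) ≈ 7491.973.

Q* ≈ 7,492 rolls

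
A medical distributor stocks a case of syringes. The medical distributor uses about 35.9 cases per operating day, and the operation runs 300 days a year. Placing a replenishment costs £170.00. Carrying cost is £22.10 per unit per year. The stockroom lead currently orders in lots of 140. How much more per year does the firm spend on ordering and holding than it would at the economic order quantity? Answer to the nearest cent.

Extra cost ≈ £5,628.98 per year

Annual demand D = 35.9 × 300 = 10,770.
EOQ = √(2DS/H) = √(2 × 10,770 × 170 / 22.1) ≈ 407.05.
Cost at Q* = (D/Q*)S + (Q*/2)H = √(2DSH) ≈ £8,995.88.
Cost at Q = 140: (10,770/140)×170 + (140/2)×22.1 = £13,077.86 + £1,547.00 = £14,624.86.
Excess = £14,624.86 − £8,995.88 = £5,628.98.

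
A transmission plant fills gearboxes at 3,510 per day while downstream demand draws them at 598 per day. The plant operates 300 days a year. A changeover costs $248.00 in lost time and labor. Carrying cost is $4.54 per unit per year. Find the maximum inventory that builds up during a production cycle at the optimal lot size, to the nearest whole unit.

I_max ≈ 4,032 gearboxes

Annual demand D = 598 × 300 = 179,400.
Production build-up factor (1 − d/p) = 1 − 598/3,510 = 0.8296.
Q* = √(2DS / (H(1 − d/p))) = √(2 × 179,400 × 248 / (4.54 × 0.8296)).
= √(88,982,400 / 3.7665) ≈ 4860.512.
Maximum inventory = Q*(1 − d/p) = 4860.512 × 0.8296 ≈ 4032.425.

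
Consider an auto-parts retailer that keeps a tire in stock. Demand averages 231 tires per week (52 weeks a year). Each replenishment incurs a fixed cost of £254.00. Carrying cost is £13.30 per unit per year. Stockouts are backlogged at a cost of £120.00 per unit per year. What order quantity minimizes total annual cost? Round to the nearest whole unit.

Annual demand D = 231 × 52 = 12,012.
With planned backorders, Q* = √(2DS/H) · √((H+B)/B).
√(2DS/H) = √(2 × 12,012 × 254 / 13.3) = 677.351.
√((H+B)/B) = √((13.3+120)/120) = 1.0540.
Q* ≈ 713.901.

Q* ≈ 714 tires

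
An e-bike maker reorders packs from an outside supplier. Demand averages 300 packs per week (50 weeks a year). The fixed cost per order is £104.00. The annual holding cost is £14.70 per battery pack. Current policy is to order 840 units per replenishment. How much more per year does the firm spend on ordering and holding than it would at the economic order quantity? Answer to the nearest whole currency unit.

Extra cost ≈ £1,259 per year

Annual demand D = 300 × 50 = 15,000.
EOQ = √(2DS/H) = √(2 × 15,000 × 104 / 14.7) ≈ 460.70.
Cost at Q* = (D/Q*)S + (Q*/2)H = √(2DSH) ≈ £6,772.30.
Cost at Q = 840: (15,000/840)×104 + (840/2)×14.7 = £1,857.14 + £6,174.00 = £8,031.14.
Excess = £8,031.14 − £6,772.30 = £1,258.85.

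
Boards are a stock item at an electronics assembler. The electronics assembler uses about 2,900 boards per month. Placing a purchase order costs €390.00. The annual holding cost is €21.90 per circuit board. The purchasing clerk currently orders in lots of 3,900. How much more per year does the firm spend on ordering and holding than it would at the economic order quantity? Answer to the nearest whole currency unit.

Extra cost ≈ €21,804 per year

Annual demand D = 2,900 × 12 = 34,800.
EOQ = √(2DS/H) = √(2 × 34,800 × 390 / 21.9) ≈ 1113.31.
Cost at Q* = (D/Q*)S + (Q*/2)H = √(2DSH) ≈ €24,381.42.
Cost at Q = 3,900: (34,800/3,900)×390 + (3,900/2)×21.9 = €3,480.00 + €42,705.00 = €46,185.00.
Excess = €46,185.00 − €24,381.42 = €21,803.58.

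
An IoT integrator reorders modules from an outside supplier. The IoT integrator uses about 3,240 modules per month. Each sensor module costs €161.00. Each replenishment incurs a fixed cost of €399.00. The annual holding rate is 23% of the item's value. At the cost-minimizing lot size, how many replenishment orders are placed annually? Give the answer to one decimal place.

Annual demand D = 3,240 × 12 = 38,880.
Holding cost H = 0.23 × €161.00 = €37.0300 per unit per year.
EOQ = √(2DS/H) = √(2 × 38,880 × 399 / 37.03) ≈ 915.35.
Orders per year = D / Q* = 38,880 / 915.35 ≈ 42.476.

N ≈ 42.5 orders per year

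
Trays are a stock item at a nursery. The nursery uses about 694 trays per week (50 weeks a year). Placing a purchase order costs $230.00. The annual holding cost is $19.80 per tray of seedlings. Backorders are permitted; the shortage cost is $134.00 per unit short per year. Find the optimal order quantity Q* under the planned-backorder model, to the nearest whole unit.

Q* ≈ 962 trays

Annual demand D = 694 × 50 = 34,700.
With planned backorders, Q* = √(2DS/H) · √((H+B)/B).
√(2DS/H) = √(2 × 34,700 × 230 / 19.8) = 897.865.
√((H+B)/B) = √((19.8+134)/134) = 1.0713.
Q* ≈ 961.915.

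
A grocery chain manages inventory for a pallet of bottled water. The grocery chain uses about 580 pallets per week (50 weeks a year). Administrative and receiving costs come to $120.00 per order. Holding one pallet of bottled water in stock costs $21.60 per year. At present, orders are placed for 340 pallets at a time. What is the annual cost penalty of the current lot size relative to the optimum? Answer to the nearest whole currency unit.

Extra cost ≈ $1,646 per year

Annual demand D = 580 × 50 = 29,000.
EOQ = √(2DS/H) = √(2 × 29,000 × 120 / 21.6) ≈ 567.65.
Cost at Q* = (D/Q*)S + (Q*/2)H = √(2DSH) ≈ $12,261.16.
Cost at Q = 340: (29,000/340)×120 + (340/2)×21.6 = $10,235.29 + $3,672.00 = $13,907.29.
Excess = $13,907.29 − $12,261.16 = $1,646.14.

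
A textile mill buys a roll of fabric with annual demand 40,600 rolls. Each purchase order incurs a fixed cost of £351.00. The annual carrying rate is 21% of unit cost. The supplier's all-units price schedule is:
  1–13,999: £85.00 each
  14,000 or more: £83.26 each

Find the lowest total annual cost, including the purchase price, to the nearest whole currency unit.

Holding cost per unit per year at price C is H = 0.21·C.
For each price level, check whether its EOQ is feasible; otherwise the best quantity at that price is the breakpoint.
EOQ at £85.00 = 1263.6 (feasible in tier 1): TC = 40,600×£85.00 + (40,600/1263.6)×351 + (1263.6/2)×0.21×£85.00 = £3,473,555.41.
EOQ at £83.26 = 1276.7 < 14000, so use break Q=14000: TC = 40,600×£83.26 + (40,600/14000.0)×351 + (14000.0/2)×0.21×£83.26 = £3,503,766.10.
Lowest total cost among the candidates is at Q = 1263.6.

TC* ≈ £3,473,555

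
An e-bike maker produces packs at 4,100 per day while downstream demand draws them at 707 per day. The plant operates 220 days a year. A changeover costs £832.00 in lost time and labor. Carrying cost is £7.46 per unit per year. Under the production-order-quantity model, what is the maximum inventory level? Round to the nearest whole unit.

I_max ≈ 5,358 packs

Annual demand D = 707 × 220 = 155,540.
Production build-up factor (1 − d/p) = 1 − 707/4,100 = 0.8276.
Q* = √(2DS / (H(1 − d/p))) = √(2 × 155,540 × 832 / (7.46 × 0.8276)).
= √(258,818,560 / 6.1736) ≈ 6474.829.
Maximum inventory = Q*(1 − d/p) = 6474.829 × 0.8276 ≈ 5358.316.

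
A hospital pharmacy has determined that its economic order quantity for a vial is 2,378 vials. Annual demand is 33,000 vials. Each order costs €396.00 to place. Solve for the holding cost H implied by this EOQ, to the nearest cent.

H ≈ €4.62

Invert the EOQ relation Q*² = 2DS/H.
From Q* = √(2DS/H): H = 2DS / Q*² = 2 × 33,000 × 396 / 2,378² = 4.6218.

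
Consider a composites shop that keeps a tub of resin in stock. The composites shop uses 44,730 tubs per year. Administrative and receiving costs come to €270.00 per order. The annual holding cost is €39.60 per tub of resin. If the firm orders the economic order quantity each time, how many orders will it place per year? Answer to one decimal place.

Q* = √(2DS/H) = √(2 × 44,730 × 270 / 39.6) ≈ 781.00.
Orders per year = D / Q* = 44,730 / 781.00 ≈ 57.273.

N ≈ 57.3 orders per year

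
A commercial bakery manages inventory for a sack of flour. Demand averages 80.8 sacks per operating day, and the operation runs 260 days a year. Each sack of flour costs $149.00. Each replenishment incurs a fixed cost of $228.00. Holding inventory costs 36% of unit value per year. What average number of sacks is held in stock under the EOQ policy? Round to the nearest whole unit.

Average inventory ≈ 211 sacks

Annual demand D = 80.8 × 260 = 21,008.
Holding cost H = 0.36 × $149.00 = $53.6400 per unit per year.
EOQ = √(2DS/H) = √(2 × 21,008 × 228 / 53.64) ≈ 422.60.
Average inventory = Q*/2 ≈ 422.60 / 2 = 211.300.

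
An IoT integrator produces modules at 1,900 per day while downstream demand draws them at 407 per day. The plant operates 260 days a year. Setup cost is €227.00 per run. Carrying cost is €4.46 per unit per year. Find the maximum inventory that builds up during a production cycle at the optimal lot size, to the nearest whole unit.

I_max ≈ 2,909 modules

Annual demand D = 407 × 260 = 105,820.
Production build-up factor (1 − d/p) = 1 − 407/1,900 = 0.7858.
Q* = √(2DS / (H(1 − d/p))) = √(2 × 105,820 × 227 / (4.46 × 0.7858)).
= √(48,042,280 / 3.5046) ≈ 3702.468.
Maximum inventory = Q*(1 − d/p) = 3702.468 × 0.7858 ≈ 2909.360.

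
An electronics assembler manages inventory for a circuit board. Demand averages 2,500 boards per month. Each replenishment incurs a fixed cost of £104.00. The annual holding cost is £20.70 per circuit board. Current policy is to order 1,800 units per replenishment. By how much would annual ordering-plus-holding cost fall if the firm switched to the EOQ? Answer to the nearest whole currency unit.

Annual demand D = 2,500 × 12 = 30,000.
EOQ = √(2DS/H) = √(2 × 30,000 × 104 / 20.7) ≈ 549.04.
Cost at Q* = (D/Q*)S + (Q*/2)H = √(2DSH) ≈ £11,365.21.
Cost at Q = 1,800: (30,000/1,800)×104 + (1,800/2)×20.7 = £1,733.33 + £18,630.00 = £20,363.33.
Excess = £20,363.33 − £11,365.21 = £8,998.12.

Extra cost ≈ £8,998 per year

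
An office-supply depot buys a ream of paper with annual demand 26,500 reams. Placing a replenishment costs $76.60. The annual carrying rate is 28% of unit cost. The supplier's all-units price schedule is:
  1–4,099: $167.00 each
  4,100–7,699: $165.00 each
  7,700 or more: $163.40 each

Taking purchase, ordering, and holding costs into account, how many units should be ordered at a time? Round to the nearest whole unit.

Q* ≈ 295 reams

Holding cost per unit per year at price C is H = 0.28·C.
For each price level, check whether its EOQ is feasible; otherwise the best quantity at that price is the breakpoint.
EOQ at $167.00 = 294.7 (feasible in tier 1): TC = 26,500×$167.00 + (26,500/294.7)×76.6 + (294.7/2)×0.28×$167.00 = $4,439,278.11.
EOQ at $165.00 = 296.4 < 4100, so use break Q=4100: TC = 26,500×$165.00 + (26,500/4100.0)×76.6 + (4100.0/2)×0.28×$165.00 = $4,467,705.10.
EOQ at $163.40 = 297.9 < 7700, so use break Q=7700: TC = 26,500×$163.40 + (26,500/7700.0)×76.6 + (7700.0/2)×0.28×$163.40 = $4,506,508.82.
Lowest total cost is $4,439,278.11 at Q = 294.7.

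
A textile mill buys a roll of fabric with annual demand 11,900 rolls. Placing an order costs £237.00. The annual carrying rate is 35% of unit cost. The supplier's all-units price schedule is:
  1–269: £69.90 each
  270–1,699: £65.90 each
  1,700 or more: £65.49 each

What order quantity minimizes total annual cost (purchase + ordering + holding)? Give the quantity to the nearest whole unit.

Q* ≈ 495 rolls

Holding cost per unit per year at price C is H = 0.35·C.
Candidates are each tier's EOQ (if it falls in that tier) and each price-break quantity.
Tier 1 (£69.90): EOQ = 480.2 exceeds tier's upper bound 269, so this tier is dominated.
EOQ at £65.90 = 494.5 (feasible in tier 2): TC = 11,900×£65.90 + (11,900/494.5)×237 + (494.5/2)×0.35×£65.90 = £795,616.16.
EOQ at £65.49 = 496.1 < 1700, so use break Q=1700: TC = 11,900×£65.49 + (11,900/1700.0)×237 + (1700.0/2)×0.35×£65.49 = £800,473.27.
Lowest total cost is £795,616.16 at Q = 494.5.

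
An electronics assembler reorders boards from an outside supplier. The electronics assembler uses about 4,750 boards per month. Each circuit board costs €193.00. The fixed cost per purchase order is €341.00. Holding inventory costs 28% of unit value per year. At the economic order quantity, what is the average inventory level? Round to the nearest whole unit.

Average inventory ≈ 424 boards

Annual demand D = 4,750 × 12 = 57,000.
Holding cost H = 0.28 × €193.00 = €54.0400 per unit per year.
EOQ = √(2DS/H) = √(2 × 57,000 × 341 / 54.04) ≈ 848.15.
Average inventory = Q*/2 ≈ 848.15 / 2 = 424.074.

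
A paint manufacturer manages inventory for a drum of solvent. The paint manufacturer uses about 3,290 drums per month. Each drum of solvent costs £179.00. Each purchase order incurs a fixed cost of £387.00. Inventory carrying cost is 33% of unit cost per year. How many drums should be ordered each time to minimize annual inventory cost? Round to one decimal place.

Q* ≈ 719.2 drums

Annual demand D = 3,290 × 12 = 39,480.
Holding cost H = 0.33 × £179.00 = £59.0700 per unit per year.
EOQ = √(2DS / H) = √(2 × 39,480 × 387 / 59.07).
= √(30,557,520 / 59.07) = √517,310.3098 ≈ 719.243.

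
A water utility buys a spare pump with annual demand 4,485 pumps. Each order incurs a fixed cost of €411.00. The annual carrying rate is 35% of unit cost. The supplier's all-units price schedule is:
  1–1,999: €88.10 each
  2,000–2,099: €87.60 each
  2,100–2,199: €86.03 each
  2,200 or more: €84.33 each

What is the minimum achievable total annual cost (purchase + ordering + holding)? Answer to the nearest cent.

TC* ≈ €405,790.51

Holding cost per unit per year at price C is H = 0.35·C.
Candidates are each tier's EOQ (if it falls in that tier) and each price-break quantity.
EOQ at €88.10 = 345.8 (feasible in tier 1): TC = 4,485×€88.10 + (4,485/345.8)×411 + (345.8/2)×0.35×€88.10 = €405,790.51.
EOQ at €87.60 = 346.8 < 2000, so use break Q=2000: TC = 4,485×€87.60 + (4,485/2000.0)×411 + (2000.0/2)×0.35×€87.60 = €424,467.67.
EOQ at €86.03 = 349.9 < 2100, so use break Q=2100: TC = 4,485×€86.03 + (4,485/2100.0)×411 + (2100.0/2)×0.35×€86.03 = €418,338.35.
EOQ at €84.33 = 353.4 < 2200, so use break Q=2200: TC = 4,485×€84.33 + (4,485/2200.0)×411 + (2200.0/2)×0.35×€84.33 = €411,524.98.
Lowest total cost among the candidates is at Q = 345.8.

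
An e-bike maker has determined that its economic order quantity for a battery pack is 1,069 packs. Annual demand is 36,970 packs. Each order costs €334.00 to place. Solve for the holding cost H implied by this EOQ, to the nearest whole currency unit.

Invert the EOQ relation Q*² = 2DS/H.
From Q* = √(2DS/H): H = 2DS / Q*² = 2 × 36,970 × 334 / 1,069² = 21.6108.

H ≈ €22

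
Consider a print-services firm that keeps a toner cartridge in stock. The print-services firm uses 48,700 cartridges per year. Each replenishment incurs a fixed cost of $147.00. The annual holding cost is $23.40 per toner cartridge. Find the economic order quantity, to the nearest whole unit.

Q* ≈ 782 cartridges

EOQ = √(2DS / H) = √(2 × 48,700 × 147 / 23.4).
= √(14,317,800 / 23.4) = √611,871.7949 ≈ 782.222.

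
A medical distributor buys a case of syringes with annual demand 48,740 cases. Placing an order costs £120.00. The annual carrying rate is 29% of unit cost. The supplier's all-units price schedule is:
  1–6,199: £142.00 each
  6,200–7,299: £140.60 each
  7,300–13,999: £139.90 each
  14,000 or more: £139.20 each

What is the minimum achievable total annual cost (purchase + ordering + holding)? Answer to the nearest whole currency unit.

TC* ≈ £6,943,028

Holding cost per unit per year at price C is H = 0.29·C.
For each price level, check whether its EOQ is feasible; otherwise the best quantity at that price is the breakpoint.
EOQ at £142.00 = 533.0 (feasible in tier 1): TC = 48,740×£142.00 + (48,740/533.0)×120 + (533.0/2)×0.29×£142.00 = £6,943,027.83.
EOQ at £140.60 = 535.6 < 6200, so use break Q=6200: TC = 48,740×£140.60 + (48,740/6200.0)×120 + (6200.0/2)×0.29×£140.60 = £6,980,186.75.
EOQ at £139.90 = 537.0 < 7300, so use break Q=7300: TC = 48,740×£139.90 + (48,740/7300.0)×120 + (7300.0/2)×0.29×£139.90 = £6,967,611.36.
EOQ at £139.20 = 538.3 < 14000, so use break Q=14000: TC = 48,740×£139.20 + (48,740/14000.0)×120 + (14000.0/2)×0.29×£139.20 = £7,067,601.77.
Lowest total cost among the candidates is at Q = 533.0.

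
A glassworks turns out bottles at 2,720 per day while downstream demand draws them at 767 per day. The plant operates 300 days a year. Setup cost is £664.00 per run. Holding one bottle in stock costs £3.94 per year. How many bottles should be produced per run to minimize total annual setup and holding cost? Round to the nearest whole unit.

Annual demand D = 767 × 300 = 230,100.
Production build-up factor (1 − d/p) = 1 − 767/2,720 = 0.7180.
Q* = √(2DS / (H(1 − d/p))) = √(2 × 230,100 × 664 / (3.94 × 0.7180)).
= √(305,572,800 / 2.829) ≈ 10393.039.

Q* ≈ 10,393 bottles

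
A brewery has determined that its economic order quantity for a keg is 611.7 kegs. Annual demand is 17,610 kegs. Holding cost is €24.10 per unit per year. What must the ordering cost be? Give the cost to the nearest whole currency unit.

The basic EOQ model gives Q* = √(2DS/H); rearrange for the unknown.
From Q* = √(2DS/H): S = Q*²H / (2D) = 611.7² × 24.1 / (2 × 17,610) = 256.0381.

S ≈ €256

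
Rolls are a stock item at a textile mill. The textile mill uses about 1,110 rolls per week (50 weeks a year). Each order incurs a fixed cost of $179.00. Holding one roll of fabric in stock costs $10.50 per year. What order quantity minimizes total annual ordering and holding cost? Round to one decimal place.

Q* ≈ 1,375.6 rolls

Annual demand D = 1,110 × 50 = 55,500.
EOQ = √(2DS / H) = √(2 × 55,500 × 179 / 10.5).
= √(19,869,000 / 10.5) = √1,892,285.7143 ≈ 1375.604.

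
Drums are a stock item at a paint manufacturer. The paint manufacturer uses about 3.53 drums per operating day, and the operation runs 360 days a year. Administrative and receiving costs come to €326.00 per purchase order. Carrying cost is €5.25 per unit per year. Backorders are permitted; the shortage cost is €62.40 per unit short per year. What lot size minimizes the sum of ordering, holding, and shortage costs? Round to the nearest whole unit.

Annual demand D = 3.53 × 360 = 1,270.8.
With planned backorders, Q* = √(2DS/H) · √((H+B)/B).
√(2DS/H) = √(2 × 1,270.8 × 326 / 5.25) = 397.267.
√((H+B)/B) = √((5.25+62.4)/62.4) = 1.0412.
Q* ≈ 413.642.

Q* ≈ 414 drums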